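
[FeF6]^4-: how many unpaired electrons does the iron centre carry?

4 unpaired electrons

Each fluoride is −1; balancing the −4 overall charge requires Fe(II).
Iron is a group-8 element; Fe(II) is therefore d⁶.
The spin state decides the count: Fluoride is a weak-field ligand for a first-row metal, so the complex is high-spin.
An octahedral high-spin d⁶ ion is t₂g⁴e_g², giving 4 unpaired electrons.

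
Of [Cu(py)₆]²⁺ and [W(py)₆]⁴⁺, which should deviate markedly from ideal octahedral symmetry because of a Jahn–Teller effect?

[Cu(py)₆]²⁺: Ligand charges: pyridine is neutral. With an overall charge of +2 the copper centre must be in the +2 oxidation state. Group 11 minus oxidation state 2 gives a d⁹ configuration. The t₂g⁶e_g³ configuration has an unevenly filled e_g set; the Jahn–Teller theorem predicts a tetragonal distortion (typically axial elongation) to lift the degeneracy.
[W(py)₆]⁴⁺: Summing ligand charges against the +4 overall charge gives an oxidation state of +4 for tungsten. Group 6 minus oxidation state 4 gives a d² configuration. The d² configuration leaves the e_g set evenly filled (or empty) — no strong Jahn–Teller driving force.

[Cu(py)₆]²⁺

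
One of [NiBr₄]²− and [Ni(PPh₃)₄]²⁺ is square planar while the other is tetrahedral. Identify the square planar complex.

[Ni(PPh₃)₄]²⁺

For [NiBr₄]²−: Summing ligand charges against the −2 overall charge gives an oxidation state of +2 for nickel. Nickel is a group-10 element; Ni(II) is therefore d⁸. Bromide is a weak-field ligand. With weak-field ligands the CFSE gain from square planar is small, so a 3d d⁸ ion takes the sterically preferred tetrahedral geometry. → tetrahedral.
For [Ni(PPh₃)₄]²⁺: Ligand charges: triphenylphosphine is neutral. With an overall charge of +2 the nickel centre must be in the +2 oxidation state. Nickel is a group-10 element; Ni(II) is therefore d⁸. Triphenylphosphine is a strong-field ligand (high in the spectrochemical series). A 3d d⁸ ion with strong-field ligands gains enough CFSE to favour square planar over tetrahedral. → square planar.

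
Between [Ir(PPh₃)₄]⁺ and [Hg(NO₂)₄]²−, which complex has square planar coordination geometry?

For [Ir(PPh₃)₄]⁺: Ligand charges: triphenylphosphine is neutral. With an overall charge of +1 the iridium centre must be in the +1 oxidation state. Ir sits in group 9, so the d-electron count is 9 − 1 = 8. A 5d d⁸ ion has a large crystal-field splitting; square planar leaves the high-energy d_{x²−y²} orbital empty and maximises CFSE. → square planar.
For [Hg(NO₂)₄]²−: Summing ligand charges against the −2 overall charge gives an oxidation state of +2 for mercury. Mercury is a group-12 element; Hg(II) is therefore d¹⁰. A d¹⁰ ion has no crystal-field stabilisation preference between square planar and tetrahedral, so four ligands adopt the sterically favoured tetrahedral geometry. → tetrahedral.

[Ir(PPh₃)₄]⁺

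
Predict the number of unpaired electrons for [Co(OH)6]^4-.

Summing ligand charges against the −4 overall charge gives an oxidation state of +2 for cobalt.
Cobalt is a group-9 element; Co(II) is therefore d⁷.
The spin state decides the count: Hydroxide is a weak-field ligand for a first-row metal, so the complex is high-spin.
An octahedral high-spin d⁷ ion is t₂g⁵e_g², giving 3 unpaired electrons.

3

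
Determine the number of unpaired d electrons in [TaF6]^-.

0 unpaired electrons

Each fluoride is −1; balancing the −1 overall charge requires Ta(V).
Group 5 minus oxidation state 5 gives a d⁰ configuration.
In an octahedral field the d⁰ configuration is t₂g⁰e_g⁰, giving 0 unpaired electrons.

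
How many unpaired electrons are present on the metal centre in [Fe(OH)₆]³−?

Each hydroxide is −1; balancing the −3 overall charge requires Fe(III).
Iron is a group-8 element; Fe(III) is therefore d⁵.
The spin state decides the count: Hydroxide is a weak-field ligand for a first-row metal, so the complex is high-spin.
An octahedral high-spin d⁵ ion is t₂g³e_g², giving 5 unpaired electrons.

5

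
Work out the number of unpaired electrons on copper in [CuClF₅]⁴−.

Summing ligand charges against the −4 overall charge gives an oxidation state of +2 for copper.
Group 11 minus oxidation state 2 gives a d⁹ configuration.
In an octahedral field the d⁹ configuration is t₂g⁶e_g³ (only one arrangement possible), giving 1 unpaired electron.

1 unpaired electron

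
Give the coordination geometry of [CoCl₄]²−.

tetrahedral

Ligand charges: each chloride is −1. With an overall charge of −2 the cobalt centre must be in the +2 oxidation state.
Cobalt is a group-9 element; Co(II) is therefore d⁷.
With 4 monodentate ligands the coordination number is 4.
Chloride is a weak-field ligand.
For a high-spin 3d d⁷ ion with weak-field ligands the small Δₜ gives little square-planar CFSE advantage, so four ligands adopt the sterically favoured tetrahedral geometry.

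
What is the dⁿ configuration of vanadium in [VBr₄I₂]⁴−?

Summing ligand charges against the −4 overall charge gives an oxidation state of +2 for vanadium.
V sits in group 5, so the d-electron count is 5 − 2 = 3.

d³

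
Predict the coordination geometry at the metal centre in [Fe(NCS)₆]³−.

Each isothiocyanate is −1; balancing the −3 overall charge requires Fe(III).
Fe sits in group 8, so the d-electron count is 8 − 3 = 5.
Coordination number: 6.
Six donors around a single metal centre give an octahedral coordination sphere.

octahedral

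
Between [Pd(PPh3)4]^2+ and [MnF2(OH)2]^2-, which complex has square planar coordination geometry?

For [Pd(PPh3)4]^2+: Ligand charges: triphenylphosphine is neutral. With an overall charge of +2 the palladium centre must be in the +2 oxidation state. Palladium is a group-10 element; Pd(II) is therefore d⁸. A 4d d⁸ ion has a large crystal-field splitting; square planar leaves the high-energy d_{x²−y²} orbital empty and maximises CFSE. → square planar.
For [MnF2(OH)2]^2-: Each fluoride is −1; each hydroxide is −1; balancing the −2 overall charge requires Mn(II). Group 7 minus oxidation state 2 gives a d⁵ configuration. A high-spin d⁵ ion has zero CFSE in either geometry, so four ligands adopt the sterically favoured tetrahedral geometry. → tetrahedral.

[Pd(PPh3)4]^2+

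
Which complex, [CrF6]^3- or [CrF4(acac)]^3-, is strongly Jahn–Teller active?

[CrF6]^3-: Each fluoride is −1; balancing the −3 overall charge requires Cr(III). Chromium is a group-6 element; Cr(III) is therefore d³. The d³ configuration leaves the e_g set evenly filled (or empty) — no strong Jahn–Teller driving force.
[CrF4(acac)]^3-: Each fluoride is −1; each acetylacetonate is −1; balancing the −3 overall charge requires Cr(II). Chromium is a group-6 element; Cr(II) is therefore d⁴. Acetylacetonate and fluoride are weak-field ligands for a first-row metal, so the complex is high-spin. The t₂g³e_g¹ (high-spin) configuration has an unevenly filled e_g set; the Jahn–Teller theorem predicts a tetragonal distortion (typically axial elongation) to lift the degeneracy.

[CrF4(acac)]^3-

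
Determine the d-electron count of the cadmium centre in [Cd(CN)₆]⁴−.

d10

Each cyanide is −1; balancing the −4 overall charge requires Cd(II).
Cadmium is a group-12 element; Cd(II) is therefore d¹⁰.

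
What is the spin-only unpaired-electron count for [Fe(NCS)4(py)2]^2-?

Each isothiocyanate is −1; pyridine is neutral; balancing the −2 overall charge requires Fe(II).
Fe sits in group 8, so the d-electron count is 8 − 2 = 6.
The spin state decides the count: Isothiocyanate is a weak-field ligand for a first-row metal, so the complex is high-spin.
An octahedral high-spin d⁶ ion is t₂g⁴e_g², giving 4 unpaired electrons.

4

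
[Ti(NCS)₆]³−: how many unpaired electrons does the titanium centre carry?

Summing ligand charges against the −3 overall charge gives an oxidation state of +3 for titanium.
Group 4 minus oxidation state 3 gives a d¹ configuration.
In an octahedral field the d¹ configuration is t₂g¹e_g⁰ (only one arrangement possible), giving 1 unpaired electron.

1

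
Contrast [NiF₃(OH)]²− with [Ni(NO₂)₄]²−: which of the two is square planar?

[Ni(NO₂)₄]²−

For [NiF₃(OH)]²−: Ligand charges: each fluoride is −1; each hydroxide is −1. With an overall charge of −2 the nickel centre must be in the +2 oxidation state. Nickel is a group-10 element; Ni(II) is therefore d⁸. Fluoride and hydroxide are weak-field ligands. With weak-field ligands the CFSE gain from square planar is small, so a 3d d⁸ ion takes the sterically preferred tetrahedral geometry. → tetrahedral.
For [Ni(NO₂)₄]²−: Ligand charges: each nitro (N-bound nitrite) is −1. With an overall charge of −2 the nickel centre must be in the +2 oxidation state. Ni sits in group 10, so the d-electron count is 10 − 2 = 8. Nitro (N-bound nitrite) is a strong-field ligand (high in the spectrochemical series). A 3d d⁸ ion with strong-field ligands gains enough CFSE to favour square planar over tetrahedral. → square planar.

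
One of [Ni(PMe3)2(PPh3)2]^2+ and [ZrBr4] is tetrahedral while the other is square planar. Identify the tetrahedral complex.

For [Ni(PMe3)2(PPh3)2]^2+: Summing ligand charges against the +2 overall charge gives an oxidation state of +2 for nickel. Ni sits in group 10, so the d-electron count is 10 − 2 = 8. Trimethylphosphine and triphenylphosphine are strong-field ligands (high in the spectrochemical series). A 3d d⁸ ion with strong-field ligands gains enough CFSE to favour square planar over tetrahedral. → square planar.
For [ZrBr4]: Each bromide is −1; balancing the 0 overall charge requires Zr(IV). Zirconium is a group-4 element; Zr(IV) is therefore d⁰. A d⁰ ion has no crystal-field stabilisation preference between square planar and tetrahedral, so four ligands adopt the sterically favoured tetrahedral geometry. → tetrahedral.

[ZrBr4]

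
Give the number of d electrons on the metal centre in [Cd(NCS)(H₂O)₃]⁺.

d10

Summing ligand charges against the +1 overall charge gives an oxidation state of +2 for cadmium.
Cadmium is a group-12 element; Cd(II) is therefore d¹⁰.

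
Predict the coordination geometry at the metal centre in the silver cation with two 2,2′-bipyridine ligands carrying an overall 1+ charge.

tetrahedral

2,2′-bipyridine is neutral; balancing the +1 overall charge requires Ag(I).
Ag sits in group 11, so the d-electron count is 11 − 1 = 10.
Counting donor atoms: 2×2,2′-bipyridine (bidentate) → 4 donors. Coordination number = 4.
A d¹⁰ ion has no crystal-field stabilisation preference between square planar and tetrahedral, so four ligands adopt the sterically favoured tetrahedral geometry.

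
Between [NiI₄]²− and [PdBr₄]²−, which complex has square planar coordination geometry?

[PdBr₄]²−

For [NiI₄]²−: Each iodide is −1; balancing the −2 overall charge requires Ni(II). Ni sits in group 10, so the d-electron count is 10 − 2 = 8. Iodide is a weak-field ligand. With weak-field ligands the CFSE gain from square planar is small, so a 3d d⁸ ion takes the sterically preferred tetrahedral geometry. → tetrahedral.
For [PdBr₄]²−: Each bromide is −1; balancing the −2 overall charge requires Pd(II). Pd sits in group 10, so the d-electron count is 10 − 2 = 8. A 4d d⁸ ion has a large crystal-field splitting; square planar leaves the high-energy d_{x²−y²} orbital empty and maximises CFSE. → square planar.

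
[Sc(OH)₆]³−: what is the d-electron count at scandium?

d⁰

Each hydroxide is −1; balancing the −3 overall charge requires Sc(III).
Sc sits in group 3, so the d-electron count is 3 − 3 = 0.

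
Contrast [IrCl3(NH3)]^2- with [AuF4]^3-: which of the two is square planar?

[IrCl3(NH3)]^2-

For [IrCl3(NH3)]^2-: Summing ligand charges against the −2 overall charge gives an oxidation state of +1 for iridium. Group 9 minus oxidation state 1 gives a d⁸ configuration. A 5d d⁸ ion has a large crystal-field splitting; square planar leaves the high-energy d_{x²−y²} orbital empty and maximises CFSE. → square planar.
For [AuF4]^3-: Summing ligand charges against the −3 overall charge gives an oxidation state of +1 for gold. Gold is a group-11 element; Au(I) is therefore d¹⁰. A d¹⁰ ion has no crystal-field stabilisation preference between square planar and tetrahedral, so four ligands adopt the sterically favoured tetrahedral geometry. → tetrahedral.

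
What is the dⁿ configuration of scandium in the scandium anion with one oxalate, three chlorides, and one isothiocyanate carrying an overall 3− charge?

d⁰

Summing ligand charges against the −3 overall charge gives an oxidation state of +3 for scandium.
Scandium is a group-3 element; Sc(III) is therefore d⁰.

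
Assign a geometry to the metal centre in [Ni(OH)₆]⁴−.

octahedral

Ligand charges: each hydroxide is −1. With an overall charge of −4 the nickel centre must be in the +2 oxidation state.
Group 10 minus oxidation state 2 gives a d⁸ configuration.
With 6 monodentate ligands the coordination number is 6.
Six donors around a single metal centre give an octahedral coordination sphere.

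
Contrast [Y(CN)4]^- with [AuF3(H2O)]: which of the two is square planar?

[AuF3(H2O)]

For [Y(CN)4]^-: Ligand charges: each cyanide is −1. With an overall charge of −1 the yttrium centre must be in the +3 oxidation state. Yttrium is a group-3 element; Y(III) is therefore d⁰. A d⁰ ion has no crystal-field stabilisation preference between square planar and tetrahedral, so four ligands adopt the sterically favoured tetrahedral geometry. → tetrahedral.
For [AuF3(H2O)]: Each fluoride is −1; water is neutral; balancing the 0 overall charge requires Au(III). Group 11 minus oxidation state 3 gives a d⁸ configuration. A 5d d⁸ ion has a large crystal-field splitting; square planar leaves the high-energy d_{x²−y²} orbital empty and maximises CFSE. → square planar.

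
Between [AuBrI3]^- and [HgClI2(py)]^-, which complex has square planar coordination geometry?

[AuBrI3]^-

For [AuBrI3]^-: Ligand charges: each bromide is −1; each iodide is −1. With an overall charge of −1 the gold centre must be in the +3 oxidation state. Au sits in group 11, so the d-electron count is 11 − 3 = 8. A 5d d⁸ ion has a large crystal-field splitting; square planar leaves the high-energy d_{x²−y²} orbital empty and maximises CFSE. → square planar.
For [HgClI2(py)]^-: Each chloride is −1; each iodide is −1; pyridine is neutral; balancing the −1 overall charge requires Hg(II). Hg sits in group 12, so the d-electron count is 12 − 2 = 10. A d¹⁰ ion has no crystal-field stabilisation preference between square planar and tetrahedral, so four ligands adopt the sterically favoured tetrahedral geometry. → tetrahedral.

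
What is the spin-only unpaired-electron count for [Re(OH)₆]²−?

3

Summing ligand charges against the −2 overall charge gives an oxidation state of +4 for rhenium.
Re sits in group 7, so the d-electron count is 7 − 4 = 3.
In an octahedral field the d³ configuration is t₂g³e_g⁰ (only one arrangement possible), giving 3 unpaired electrons.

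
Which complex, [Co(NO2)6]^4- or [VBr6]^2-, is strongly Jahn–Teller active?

[Co(NO2)6]^4-: Each nitro (N-bound nitrite) is −1; balancing the −4 overall charge requires Co(II). Group 9 minus oxidation state 2 gives a d⁷ configuration. Nitro (N-bound nitrite) is a strong-field ligand (high in the spectrochemical series) for a first-row metal, so the complex is low-spin. The t₂g⁶e_g¹ (low-spin) configuration has an unevenly filled e_g set; the Jahn–Teller theorem predicts a tetragonal distortion (typically axial elongation) to lift the degeneracy.
[VBr6]^2-: Each bromide is −1; balancing the −2 overall charge requires V(IV). V sits in group 5, so the d-electron count is 5 − 4 = 1. The d¹ configuration leaves the e_g set evenly filled (or empty) — no strong Jahn–Teller driving force.

[Co(NO2)6]^4-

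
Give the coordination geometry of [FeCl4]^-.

Summing ligand charges against the −1 overall charge gives an oxidation state of +3 for iron.
Group 8 minus oxidation state 3 gives a d⁵ configuration.
Coordination number: 4.
Chloride is a weak-field ligand.
A high-spin d⁵ ion has zero CFSE in either geometry, so four ligands adopt the sterically favoured tetrahedral geometry.

tetrahedral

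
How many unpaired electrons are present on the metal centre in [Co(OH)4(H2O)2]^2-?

3

Each hydroxide is −1; water is neutral; balancing the −2 overall charge requires Co(II).
Co sits in group 9, so the d-electron count is 9 − 2 = 7.
The spin state decides the count: Hydroxide is a weak-field ligand for a first-row metal, so the complex is high-spin.
An octahedral high-spin d⁷ ion is t₂g⁵e_g², giving 3 unpaired electrons.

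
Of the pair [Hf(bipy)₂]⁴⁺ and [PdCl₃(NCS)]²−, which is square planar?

[PdCl₃(NCS)]²−

For [Hf(bipy)₂]⁴⁺: 2,2′-bipyridine is neutral; balancing the +4 overall charge requires Hf(IV). Group 4 minus oxidation state 4 gives a d⁰ configuration. A d⁰ ion has no crystal-field stabilisation preference between square planar and tetrahedral, so four ligands adopt the sterically favoured tetrahedral geometry. → tetrahedral.
For [PdCl₃(NCS)]²−: Summing ligand charges against the −2 overall charge gives an oxidation state of +2 for palladium. Pd sits in group 10, so the d-electron count is 10 − 2 = 8. A 4d d⁸ ion has a large crystal-field splitting; square planar leaves the high-energy d_{x²−y²} orbital empty and maximises CFSE. → square planar.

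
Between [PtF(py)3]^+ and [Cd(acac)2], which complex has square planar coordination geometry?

[PtF(py)3]^+

For [PtF(py)3]^+: Ligand charges: each fluoride is −1; pyridine is neutral. With an overall charge of +1 the platinum centre must be in the +2 oxidation state. Platinum is a group-10 element; Pt(II) is therefore d⁸. A 5d d⁸ ion has a large crystal-field splitting; square planar leaves the high-energy d_{x²−y²} orbital empty and maximises CFSE. → square planar.
For [Cd(acac)2]: Summing ligand charges against the 0 overall charge gives an oxidation state of +2 for cadmium. Group 12 minus oxidation state 2 gives a d¹⁰ configuration. A d¹⁰ ion has no crystal-field stabilisation preference between square planar and tetrahedral, so four ligands adopt the sterically favoured tetrahedral geometry. → tetrahedral.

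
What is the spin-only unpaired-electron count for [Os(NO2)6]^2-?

Ligand charges: each nitro (N-bound nitrite) is −1. With an overall charge of −2 the osmium centre must be in the +4 oxidation state.
Group 8 minus oxidation state 4 gives a d⁴ configuration.
The spin state decides the count: a 5d ion has a large Δₒ and is invariably low-spin.
An octahedral low-spin d⁴ ion is t₂g⁴e_g⁰, giving 2 unpaired electrons.

2 unpaired electrons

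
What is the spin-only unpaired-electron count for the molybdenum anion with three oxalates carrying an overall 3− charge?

3 unpaired electrons

Summing ligand charges against the −3 overall charge gives an oxidation state of +3 for molybdenum.
Mo sits in group 6, so the d-electron count is 6 − 3 = 3.
Counting donor atoms: 3×oxalate (bidentate) → 6 donors. Coordination number = 6.
In an octahedral field the d³ configuration is t₂g³e_g⁰ (only one arrangement possible), giving 3 unpaired electrons.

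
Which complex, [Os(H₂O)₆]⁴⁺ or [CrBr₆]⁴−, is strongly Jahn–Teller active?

[Os(H₂O)₆]⁴⁺: Water is neutral; balancing the +4 overall charge requires Os(IV). Osmium is a group-8 element; Os(IV) is therefore d⁴. A 5d ion has a large Δₒ and is invariably low-spin. The d⁴ configuration leaves the e_g set evenly filled (or empty) — no strong Jahn–Teller driving force.
[CrBr₆]⁴−: Summing ligand charges against the −4 overall charge gives an oxidation state of +2 for chromium. Chromium is a group-6 element; Cr(II) is therefore d⁴. Bromide is a weak-field ligand for a first-row metal, so the complex is high-spin. The t₂g³e_g¹ (high-spin) configuration has an unevenly filled e_g set; the Jahn–Teller theorem predicts a tetragonal distortion (typically axial elongation) to lift the degeneracy.

[CrBr₆]⁴−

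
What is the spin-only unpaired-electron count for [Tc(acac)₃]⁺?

Summing ligand charges against the +1 overall charge gives an oxidation state of +4 for technetium.
Group 7 minus oxidation state 4 gives a d³ configuration.
Counting donor atoms: 3×acetylacetonate (bidentate) → 6 donors. Coordination number = 6.
In an octahedral field the d³ configuration is t₂g³e_g⁰ (only one arrangement possible), giving 3 unpaired electrons.

3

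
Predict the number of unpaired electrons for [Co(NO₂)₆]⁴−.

1 unpaired electron

Each nitro (N-bound nitrite) is −1; balancing the −4 overall charge requires Co(II).
Co sits in group 9, so the d-electron count is 9 − 2 = 7.
The spin state decides the count: Nitro (N-bound nitrite) is a strong-field ligand (high in the spectrochemical series) for a first-row metal, so the complex is low-spin.
An octahedral low-spin d⁷ ion is t₂g⁶e_g¹, giving 1 unpaired electron.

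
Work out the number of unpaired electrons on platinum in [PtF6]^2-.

Ligand charges: each fluoride is −1. With an overall charge of −2 the platinum centre must be in the +4 oxidation state.
Pt sits in group 10, so the d-electron count is 10 − 4 = 6.
The spin state decides the count: a 5d ion has a large Δₒ and is invariably low-spin.
An octahedral low-spin d⁶ ion is t₂g⁶e_g⁰, giving 0 unpaired electrons.

0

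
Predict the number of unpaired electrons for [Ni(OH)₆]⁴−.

Each hydroxide is −1; balancing the −4 overall charge requires Ni(II).
Ni sits in group 10, so the d-electron count is 10 − 2 = 8.
In an octahedral field the d⁸ configuration is t₂g⁶e_g² (only one arrangement possible), giving 2 unpaired electrons.

2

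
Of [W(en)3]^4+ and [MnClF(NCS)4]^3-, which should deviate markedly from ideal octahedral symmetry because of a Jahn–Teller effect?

[MnClF(NCS)4]^3-

[W(en)3]^4+: Ethylenediamine is neutral; balancing the +4 overall charge requires W(IV). W sits in group 6, so the d-electron count is 6 − 4 = 2. The d² configuration leaves the e_g set evenly filled (or empty) — no strong Jahn–Teller driving force.
[MnClF(NCS)4]^3-: Ligand charges: each chloride is −1; each fluoride is −1; each isothiocyanate is −1. With an overall charge of −3 the manganese centre must be in the +3 oxidation state. Manganese is a group-7 element; Mn(III) is therefore d⁴. Chloride, fluoride, and isothiocyanate are weak-field ligands for a first-row metal, so the complex is high-spin. The t₂g³e_g¹ (high-spin) configuration has an unevenly filled e_g set; the Jahn–Teller theorem predicts a tetragonal distortion (typically axial elongation) to lift the degeneracy.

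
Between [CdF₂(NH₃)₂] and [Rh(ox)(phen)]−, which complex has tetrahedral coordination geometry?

[CdF₂(NH₃)₂]

For [CdF₂(NH₃)₂]: Summing ligand charges against the 0 overall charge gives an oxidation state of +2 for cadmium. Group 12 minus oxidation state 2 gives a d¹⁰ configuration. A d¹⁰ ion has no crystal-field stabilisation preference between square planar and tetrahedral, so four ligands adopt the sterically favoured tetrahedral geometry. → tetrahedral.
For [Rh(ox)(phen)]−: Each oxalate is −2; 1,10-phenanthroline is neutral; balancing the −1 overall charge requires Rh(I). Rhodium is a group-9 element; Rh(I) is therefore d⁸. A 4d d⁸ ion has a large crystal-field splitting; square planar leaves the high-energy d_{x²−y²} orbital empty and maximises CFSE. → square planar.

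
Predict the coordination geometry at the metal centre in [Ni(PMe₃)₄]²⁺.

Summing ligand charges against the +2 overall charge gives an oxidation state of +2 for nickel.
Group 10 minus oxidation state 2 gives a d⁸ configuration.
With 4 monodentate ligands the coordination number is 4.
Trimethylphosphine is a strong-field ligand (high in the spectrochemical series).
A 3d d⁸ ion with strong-field ligands gains enough CFSE to favour square planar over tetrahedral.

square planar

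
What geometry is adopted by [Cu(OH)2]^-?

linear

Ligand charges: each hydroxide is −1. With an overall charge of −1 the copper centre must be in the +1 oxidation state.
Cu sits in group 11, so the d-electron count is 11 − 1 = 10.
With 2 monodentate ligands the coordination number is 2.
A d¹⁰ ion with only two ligands adopts a linear arrangement (sp hybridisation; no CFSE preference).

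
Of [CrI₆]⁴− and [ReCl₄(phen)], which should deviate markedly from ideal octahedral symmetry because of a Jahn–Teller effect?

[CrI₆]⁴−

[CrI₆]⁴−: Ligand charges: each iodide is −1. With an overall charge of −4 the chromium centre must be in the +2 oxidation state. Group 6 minus oxidation state 2 gives a d⁴ configuration. Iodide is a weak-field ligand for a first-row metal, so the complex is high-spin. The t₂g³e_g¹ (high-spin) configuration has an unevenly filled e_g set; the Jahn–Teller theorem predicts a tetragonal distortion (typically axial elongation) to lift the degeneracy.
[ReCl₄(phen)]: Summing ligand charges against the 0 overall charge gives an oxidation state of +4 for rhenium. Rhenium is a group-7 element; Re(IV) is therefore d³. The d³ configuration leaves the e_g set evenly filled (or empty) — no strong Jahn–Teller driving force.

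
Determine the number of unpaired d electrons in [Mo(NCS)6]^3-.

Ligand charges: each isothiocyanate is −1. With an overall charge of −3 the molybdenum centre must be in the +3 oxidation state.
Mo sits in group 6, so the d-electron count is 6 − 3 = 3.
In an octahedral field the d³ configuration is t₂g³e_g⁰ (only one arrangement possible), giving 3 unpaired electrons.

3 unpaired electrons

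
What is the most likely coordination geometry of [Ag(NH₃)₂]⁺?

linear

Ammonia is neutral; balancing the +1 overall charge requires Ag(I).
Ag sits in group 11, so the d-electron count is 11 − 1 = 10.
With 2 monodentate ligands the coordination number is 2.
A d¹⁰ ion with only two ligands adopts a linear arrangement (sp hybridisation; no CFSE preference).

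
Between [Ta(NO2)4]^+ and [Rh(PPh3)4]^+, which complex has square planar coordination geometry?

[Rh(PPh3)4]^+

For [Ta(NO2)4]^+: Ligand charges: each nitro (N-bound nitrite) is −1. With an overall charge of +1 the tantalum centre must be in the +5 oxidation state. Tantalum is a group-5 element; Ta(V) is therefore d⁰. A d⁰ ion has no crystal-field stabilisation preference between square planar and tetrahedral, so four ligands adopt the sterically favoured tetrahedral geometry. → tetrahedral.
For [Rh(PPh3)4]^+: Summing ligand charges against the +1 overall charge gives an oxidation state of +1 for rhodium. Rhodium is a group-9 element; Rh(I) is therefore d⁸. A 4d d⁸ ion has a large crystal-field splitting; square planar leaves the high-energy d_{x²−y²} orbital empty and maximises CFSE. → square planar.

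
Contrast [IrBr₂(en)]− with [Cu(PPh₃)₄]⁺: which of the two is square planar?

For [IrBr₂(en)]−: Summing ligand charges against the −1 overall charge gives an oxidation state of +1 for iridium. Iridium is a group-9 element; Ir(I) is therefore d⁸. A 5d d⁸ ion has a large crystal-field splitting; square planar leaves the high-energy d_{x²−y²} orbital empty and maximises CFSE. → square planar.
For [Cu(PPh₃)₄]⁺: Ligand charges: triphenylphosphine is neutral. With an overall charge of +1 the copper centre must be in the +1 oxidation state. Copper is a group-11 element; Cu(I) is therefore d¹⁰. A d¹⁰ ion has no crystal-field stabilisation preference between square planar and tetrahedral, so four ligands adopt the sterically favoured tetrahedral geometry. → tetrahedral.

[IrBr₂(en)]−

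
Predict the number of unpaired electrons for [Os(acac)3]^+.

Each acetylacetonate is −1; balancing the +1 overall charge requires Os(IV).
Osmium is a group-8 element; Os(IV) is therefore d⁴.
Counting donor atoms: 3×acetylacetonate (bidentate) → 6 donors. Coordination number = 6.
The spin state decides the count: a 5d ion has a large Δₒ and is invariably low-spin.
An octahedral low-spin d⁴ ion is t₂g⁴e_g⁰, giving 2 unpaired electrons.

2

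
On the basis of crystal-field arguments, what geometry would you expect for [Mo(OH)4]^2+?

Each hydroxide is −1; balancing the +2 overall charge requires Mo(VI).
Mo sits in group 6, so the d-electron count is 6 − 6 = 0.
Coordination number: 4.
A d⁰ ion has no crystal-field stabilisation preference between square planar and tetrahedral, so four ligands adopt the sterically favoured tetrahedral geometry.

tetrahedral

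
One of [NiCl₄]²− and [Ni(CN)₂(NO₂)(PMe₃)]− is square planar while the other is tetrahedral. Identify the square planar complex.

For [NiCl₄]²−: Summing ligand charges against the −2 overall charge gives an oxidation state of +2 for nickel. Nickel is a group-10 element; Ni(II) is therefore d⁸. Chloride is a weak-field ligand. With weak-field ligands the CFSE gain from square planar is small, so a 3d d⁸ ion takes the sterically preferred tetrahedral geometry. → tetrahedral.
For [Ni(CN)₂(NO₂)(PMe₃)]−: Summing ligand charges against the −1 overall charge gives an oxidation state of +2 for nickel. Nickel is a group-10 element; Ni(II) is therefore d⁸. Cyanide, nitro (N-bound nitrite), and trimethylphosphine are strong-field ligands (high in the spectrochemical series). A 3d d⁸ ion with strong-field ligands gains enough CFSE to favour square planar over tetrahedral. → square planar.

[Ni(CN)₂(NO₂)(PMe₃)]−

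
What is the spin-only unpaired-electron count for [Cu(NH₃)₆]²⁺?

Summing ligand charges against the +2 overall charge gives an oxidation state of +2 for copper.
Group 11 minus oxidation state 2 gives a d⁹ configuration.
In an octahedral field the d⁹ configuration is t₂g⁶e_g³ (only one arrangement possible), giving 1 unpaired electron.

1 unpaired electron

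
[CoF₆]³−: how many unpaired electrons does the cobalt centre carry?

4

Each fluoride is −1; balancing the −3 overall charge requires Co(III).
Co sits in group 9, so the d-electron count is 9 − 3 = 6.
The spin state decides the count: fluoride is the one ligand weak enough to leave Co(III) high-spin — [CoF₆]³⁻ is the classic exception.
An octahedral high-spin d⁶ ion is t₂g⁴e_g², giving 4 unpaired electrons.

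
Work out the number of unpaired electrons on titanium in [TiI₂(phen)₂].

Ligand charges: each iodide is −1; 1,10-phenanthroline is neutral. With an overall charge of 0 the titanium centre must be in the +2 oxidation state.
Ti sits in group 4, so the d-electron count is 4 − 2 = 2.
Counting donor atoms: 2×iodide (monodentate) → 2 donors; 2×1,10-phenanthroline (bidentate) → 4 donors. Coordination number = 6.
In an octahedral field the d² configuration is t₂g²e_g⁰ (only one arrangement possible), giving 2 unpaired electrons.

2 unpaired electrons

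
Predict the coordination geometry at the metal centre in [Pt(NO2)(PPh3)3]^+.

Each nitro (N-bound nitrite) is −1; triphenylphosphine is neutral; balancing the +1 overall charge requires Pt(II).
Platinum is a group-10 element; Pt(II) is therefore d⁸.
Coordination number: 4.
A 5d d⁸ ion has a large crystal-field splitting; square planar leaves the high-energy d_{x²−y²} orbital empty and maximises CFSE.

square planar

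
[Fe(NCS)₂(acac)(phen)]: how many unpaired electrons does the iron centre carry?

Ligand charges: each isothiocyanate is −1; each acetylacetonate is −1; 1,10-phenanthroline is neutral. With an overall charge of 0 the iron centre must be in the +3 oxidation state.
Iron is a group-8 element; Fe(III) is therefore d⁵.
Counting donor atoms: 2×isothiocyanate (monodentate) → 2 donors; 1×acetylacetonate (bidentate) → 2 donors; 1×1,10-phenanthroline (bidentate) → 2 donors. Coordination number = 6.
The spin state decides the count: Acetylacetonate and isothiocyanate are weak-field ligands for a first-row metal, so the complex is high-spin.
An octahedral high-spin d⁵ ion is t₂g³e_g², giving 5 unpaired electrons.

5 unpaired electrons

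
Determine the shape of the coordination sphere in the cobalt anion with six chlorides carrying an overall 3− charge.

Ligand charges: each chloride is −1. With an overall charge of −3 the cobalt centre must be in the +3 oxidation state.
Group 9 minus oxidation state 3 gives a d⁶ configuration.
With 6 monodentate ligands the coordination number is 6.
Six donors around a single metal centre give an octahedral coordination sphere.

octahedral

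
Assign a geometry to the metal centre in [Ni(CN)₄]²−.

square planar

Ligand charges: each cyanide is −1. With an overall charge of −2 the nickel centre must be in the +2 oxidation state.
Nickel is a group-10 element; Ni(II) is therefore d⁸.
With 4 monodentate ligands the coordination number is 4.
Cyanide is a strong-field ligand (high in the spectrochemical series).
A 3d d⁸ ion with strong-field ligands gains enough CFSE to favour square planar over tetrahedral.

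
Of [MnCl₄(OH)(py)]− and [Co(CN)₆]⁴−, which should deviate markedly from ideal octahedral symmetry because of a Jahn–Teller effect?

[MnCl₄(OH)(py)]−: Summing ligand charges against the −1 overall charge gives an oxidation state of +4 for manganese. Mn sits in group 7, so the d-electron count is 7 − 4 = 3. The d³ configuration leaves the e_g set evenly filled (or empty) — no strong Jahn–Teller driving force.
[Co(CN)₆]⁴−: Each cyanide is −1; balancing the −4 overall charge requires Co(II). Group 9 minus oxidation state 2 gives a d⁷ configuration. Cyanide is a strong-field ligand (high in the spectrochemical series) for a first-row metal, so the complex is low-spin. The t₂g⁶e_g¹ (low-spin) configuration has an unevenly filled e_g set; the Jahn–Teller theorem predicts a tetragonal distortion (typically axial elongation) to lift the degeneracy.

[Co(CN)₆]⁴−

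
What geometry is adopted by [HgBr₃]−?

trigonal planar

Each bromide is −1; balancing the −1 overall charge requires Hg(II).
Group 12 minus oxidation state 2 gives a d¹⁰ configuration.
Coordination number: 3.
Three ligands around a d¹⁰ centre minimise repulsion in a trigonal-planar arrangement.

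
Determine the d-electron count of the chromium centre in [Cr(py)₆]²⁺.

Ligand charges: pyridine is neutral. With an overall charge of +2 the chromium centre must be in the +2 oxidation state.
Chromium is a group-6 element; Cr(II) is therefore d⁴.

d⁴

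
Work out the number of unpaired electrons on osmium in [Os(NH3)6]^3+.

1 unpaired electron

Summing ligand charges against the +3 overall charge gives an oxidation state of +3 for osmium.
Os sits in group 8, so the d-electron count is 8 − 3 = 5.
The spin state decides the count: a 5d ion has a large Δₒ and is invariably low-spin.
An octahedral low-spin d⁵ ion is t₂g⁵e_g⁰, giving 1 unpaired electron.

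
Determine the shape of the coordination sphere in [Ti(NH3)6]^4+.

Ammonia is neutral; balancing the +4 overall charge requires Ti(IV).
Ti sits in group 4, so the d-electron count is 4 − 4 = 0.
With 6 monodentate ligands the coordination number is 6.
Six donors around a single metal centre give an octahedral coordination sphere.

octahedral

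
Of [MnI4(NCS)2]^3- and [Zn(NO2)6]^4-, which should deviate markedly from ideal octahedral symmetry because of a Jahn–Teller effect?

[MnI4(NCS)2]^3-: Ligand charges: each iodide is −1; each isothiocyanate is −1. With an overall charge of −3 the manganese centre must be in the +3 oxidation state. Manganese is a group-7 element; Mn(III) is therefore d⁴. Iodide and isothiocyanate are weak-field ligands for a first-row metal, so the complex is high-spin. The t₂g³e_g¹ (high-spin) configuration has an unevenly filled e_g set; the Jahn–Teller theorem predicts a tetragonal distortion (typically axial elongation) to lift the degeneracy.
[Zn(NO2)6]^4-: Ligand charges: each nitro (N-bound nitrite) is −1. With an overall charge of −4 the zinc centre must be in the +2 oxidation state. Group 12 minus oxidation state 2 gives a d¹⁰ configuration. The d¹⁰ configuration leaves the e_g set evenly filled (or empty) — no strong Jahn–Teller driving force.

[MnI4(NCS)2]^3-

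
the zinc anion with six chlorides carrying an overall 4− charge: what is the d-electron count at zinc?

Ligand charges: each chloride is −1. With an overall charge of −4 the zinc centre must be in the +2 oxidation state.
Zn sits in group 12, so the d-electron count is 12 − 2 = 10.

d10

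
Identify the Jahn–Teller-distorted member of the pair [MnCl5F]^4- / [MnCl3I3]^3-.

[MnCl3I3]^3-

[MnCl5F]^4-: Summing ligand charges against the −4 overall charge gives an oxidation state of +2 for manganese. Group 7 minus oxidation state 2 gives a d⁵ configuration. Chloride and fluoride are weak-field ligands for a first-row metal, so the complex is high-spin. The d⁵ configuration leaves the e_g set evenly filled (or empty) — no strong Jahn–Teller driving force.
[MnCl3I3]^3-: Ligand charges: each chloride is −1; each iodide is −1. With an overall charge of −3 the manganese centre must be in the +3 oxidation state. Group 7 minus oxidation state 3 gives a d⁴ configuration. Chloride and iodide are weak-field ligands for a first-row metal, so the complex is high-spin. The t₂g³e_g¹ (high-spin) configuration has an unevenly filled e_g set; the Jahn–Teller theorem predicts a tetragonal distortion (typically axial elongation) to lift the degeneracy.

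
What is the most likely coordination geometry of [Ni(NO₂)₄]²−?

square planar

Ligand charges: each nitro (N-bound nitrite) is −1. With an overall charge of −2 the nickel centre must be in the +2 oxidation state.
Ni sits in group 10, so the d-electron count is 10 − 2 = 8.
With 4 monodentate ligands the coordination number is 4.
Nitro (N-bound nitrite) is a strong-field ligand (high in the spectrochemical series).
A 3d d⁸ ion with strong-field ligands gains enough CFSE to favour square planar over tetrahedral.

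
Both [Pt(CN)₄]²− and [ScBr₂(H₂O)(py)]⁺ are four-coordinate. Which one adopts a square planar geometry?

[Pt(CN)₄]²−

For [Pt(CN)₄]²−: Each cyanide is −1; balancing the −2 overall charge requires Pt(II). Group 10 minus oxidation state 2 gives a d⁸ configuration. A 5d d⁸ ion has a large crystal-field splitting; square planar leaves the high-energy d_{x²−y²} orbital empty and maximises CFSE. → square planar.
For [ScBr₂(H₂O)(py)]⁺: Ligand charges: each bromide is −1; water is neutral; pyridine is neutral. With an overall charge of +1 the scandium centre must be in the +3 oxidation state. Sc sits in group 3, so the d-electron count is 3 − 3 = 0. A d⁰ ion has no crystal-field stabilisation preference between square planar and tetrahedral, so four ligands adopt the sterically favoured tetrahedral geometry. → tetrahedral.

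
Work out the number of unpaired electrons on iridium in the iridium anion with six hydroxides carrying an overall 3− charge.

0 unpaired electrons

Each hydroxide is −1; balancing the −3 overall charge requires Ir(III).
Iridium is a group-9 element; Ir(III) is therefore d⁶.
The spin state decides the count: a 5d ion has a large Δₒ and is invariably low-spin.
An octahedral low-spin d⁶ ion is t₂g⁶e_g⁰, giving 0 unpaired electrons.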